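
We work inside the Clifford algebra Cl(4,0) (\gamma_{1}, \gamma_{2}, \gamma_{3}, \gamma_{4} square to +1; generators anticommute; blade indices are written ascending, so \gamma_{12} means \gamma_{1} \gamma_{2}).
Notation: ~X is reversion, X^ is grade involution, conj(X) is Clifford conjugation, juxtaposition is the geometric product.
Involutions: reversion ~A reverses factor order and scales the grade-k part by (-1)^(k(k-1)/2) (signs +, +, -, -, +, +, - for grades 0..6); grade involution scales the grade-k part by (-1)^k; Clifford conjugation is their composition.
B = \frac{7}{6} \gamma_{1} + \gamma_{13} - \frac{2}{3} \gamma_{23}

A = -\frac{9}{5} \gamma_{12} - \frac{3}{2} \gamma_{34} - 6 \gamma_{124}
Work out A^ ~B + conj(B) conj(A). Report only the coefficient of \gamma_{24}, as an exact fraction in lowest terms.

first term: \frac{21}{10} \gamma_{2} - \frac{6}{5} \gamma_{13} - \frac{3}{2} \gamma_{14} - \frac{9}{5} \gamma_{23} + 8 \gamma_{24} + \frac{9}{4} \gamma_{134} + 6 \gamma_{234}
second term: -\frac{21}{10} \gamma_{2} - \frac{6}{5} \gamma_{13} - \frac{3}{2} \gamma_{14} - \frac{9}{5} \gamma_{23} + 8 \gamma_{24} + \frac{9}{4} \gamma_{134} + 6 \gamma_{234}
Answer: 16


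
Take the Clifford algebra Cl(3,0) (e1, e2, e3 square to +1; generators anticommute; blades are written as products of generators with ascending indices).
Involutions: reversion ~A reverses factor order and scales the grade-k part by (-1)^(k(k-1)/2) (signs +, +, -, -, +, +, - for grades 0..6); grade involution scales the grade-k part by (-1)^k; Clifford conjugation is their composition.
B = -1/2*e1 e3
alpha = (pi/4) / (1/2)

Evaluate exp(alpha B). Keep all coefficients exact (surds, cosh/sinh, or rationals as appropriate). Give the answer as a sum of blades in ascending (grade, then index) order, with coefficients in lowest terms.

B^2 = (-1/2)^2*(e1 e3)^2 = 1/4*(-1) = -1/4 (a basis 2-blade squares to minus the product of its generators' squares).
B^2 = -1/4 — circular case — the even/odd split gives cos and sin: l = 1/2, alpha*l = pi/4, so exp(alpha B) = cos(pi/4) + (sin(pi/4)/(1/2))*B = sqrt(2)/2 + (sqrt(2))*B.
Answer: sqrt(2)/2 - sqrt(2)/2*e1 e3


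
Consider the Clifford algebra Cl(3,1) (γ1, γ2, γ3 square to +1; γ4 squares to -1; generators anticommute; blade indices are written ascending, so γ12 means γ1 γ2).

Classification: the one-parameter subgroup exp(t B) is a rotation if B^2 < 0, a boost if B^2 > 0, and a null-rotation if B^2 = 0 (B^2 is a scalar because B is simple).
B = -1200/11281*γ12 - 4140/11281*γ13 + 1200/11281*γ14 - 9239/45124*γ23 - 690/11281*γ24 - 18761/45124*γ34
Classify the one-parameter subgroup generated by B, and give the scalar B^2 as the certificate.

B^2 term by term: the squares give (-1200/11281)^2*(γ12)^2 + (-4140/11281)^2*(γ13)^2 + (1200/11281)^2*(γ14)^2 + (-9239/45124)^2*(γ23)^2 + (-690/11281)^2*(γ24)^2 + (-18761/45124)^2*(γ34)^2 = 1440000/127260961*(-1) + 17139600/127260961*(-1) + 1440000/127260961*(+1) + 85359121/2036175376*(-1) + 476100/127260961*(+1) + 351975121/2036175376*(+1) = 0 (each basis 2-blade squares to minus the product of its generators' squares); cross terms between blades sharing an index anticommute and cancel; the commuting (index-disjoint) pairs give grade-4 terms 2*c*c'*(blade product), which cancel blade by blade — γ1234: 11256600/127260961 - 5713200/127260961 - 5543400/127260961 = 0 — confirming B is simple. So B^2 = 0.
Answer: null-rotation, certificate B^2 = 0. Because 0 is invariant under every versor sandwich, the classification follows from its sign alone.


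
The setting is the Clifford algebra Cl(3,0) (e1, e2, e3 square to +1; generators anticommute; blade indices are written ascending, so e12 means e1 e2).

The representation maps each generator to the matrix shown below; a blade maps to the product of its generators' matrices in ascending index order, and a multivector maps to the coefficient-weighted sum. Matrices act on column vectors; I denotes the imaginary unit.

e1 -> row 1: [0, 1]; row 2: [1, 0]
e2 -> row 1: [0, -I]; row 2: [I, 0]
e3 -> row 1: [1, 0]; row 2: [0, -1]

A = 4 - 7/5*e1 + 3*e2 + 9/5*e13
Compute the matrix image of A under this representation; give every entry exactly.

Bivector images (products of the table entries): rho(e13) = rho(e1)rho(e3) = row 1: [0, -1]; row 2: [1, 0].
M = (4)*1 + (-7/5)*rho(e1) + (3)*rho(e2) + (9/5)*rho(e13), summed entrywise (1 is the identity matrix):
Answer: row 1: [4, -16/5 - 3*I]; row 2: [2/5 + 3*I, 4]


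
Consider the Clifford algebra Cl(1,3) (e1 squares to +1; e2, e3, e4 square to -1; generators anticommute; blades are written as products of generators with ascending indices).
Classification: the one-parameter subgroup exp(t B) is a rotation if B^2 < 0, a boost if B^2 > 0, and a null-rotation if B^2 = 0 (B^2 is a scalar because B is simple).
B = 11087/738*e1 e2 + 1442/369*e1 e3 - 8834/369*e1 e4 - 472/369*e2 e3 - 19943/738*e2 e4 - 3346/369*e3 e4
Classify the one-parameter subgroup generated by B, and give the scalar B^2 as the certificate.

B^2 term by term: the squares give (11087/738)^2*(e1 e2)^2 + (1442/369)^2*(e1 e3)^2 + (-8834/369)^2*(e1 e4)^2 + (-472/369)^2*(e2 e3)^2 + (-19943/738)^2*(e2 e4)^2 + (-3346/369)^2*(e3 e4)^2 = 122921569/544644*(+1) + 2079364/136161*(+1) + 78039556/136161*(+1) + 222784/136161*(-1) + 397723249/544644*(-1) + 11195716/136161*(-1) = 0 (each basis 2-blade squares to minus the product of its generators' squares); cross terms between blades sharing an index anticommute and cancel; the commuting (index-disjoint) pairs give grade-4 terms 2*c*c'*(blade product), which cancel blade by blade — e1 e2 e3 e4: -37097102/136161 + 28757806/136161 + 8339296/136161 = 0 — confirming B is simple. So B^2 = 0.
Answer: null-rotation, certificate B^2 = 0. The scalar 0 is the complete invariant here: its sign names the subgroup type.


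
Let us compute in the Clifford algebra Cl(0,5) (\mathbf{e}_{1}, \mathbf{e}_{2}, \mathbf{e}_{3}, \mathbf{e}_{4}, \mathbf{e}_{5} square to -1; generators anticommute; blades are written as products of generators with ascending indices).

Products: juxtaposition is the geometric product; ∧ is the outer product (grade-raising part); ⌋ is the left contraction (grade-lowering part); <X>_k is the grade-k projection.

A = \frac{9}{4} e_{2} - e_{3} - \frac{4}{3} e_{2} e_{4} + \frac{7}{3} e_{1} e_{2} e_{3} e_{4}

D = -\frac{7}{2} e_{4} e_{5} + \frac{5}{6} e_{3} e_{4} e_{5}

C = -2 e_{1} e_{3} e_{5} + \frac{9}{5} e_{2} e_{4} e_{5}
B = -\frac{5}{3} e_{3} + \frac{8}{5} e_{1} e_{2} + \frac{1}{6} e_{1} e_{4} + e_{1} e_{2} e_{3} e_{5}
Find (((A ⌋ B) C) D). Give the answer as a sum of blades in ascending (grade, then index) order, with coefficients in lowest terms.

step 1: -\frac{5}{3} + \frac{18}{5} e_{1} + e_{1} e_{2} e_{5} + \frac{9}{4} e_{1} e_{3} e_{5}
step 2: -\frac{9}{2} + \frac{9}{5} e_{1} e_{4} + 2 e_{2} e_{3} + \frac{36}{5} e_{3} e_{5} + \frac{10}{3} e_{1} e_{3} e_{5} - 3 e_{2} e_{4} e_{5} + \frac{81}{20} e_{1} e_{2} e_{3} e_{4} + \frac{162}{25} e_{1} e_{2} e_{4} e_{5}
step 3: -\frac{21}{2} e_{2} + 6 e_{4} + \frac{567}{25} e_{1} e_{2} + \frac{25}{9} e_{1} e_{4} + \frac{63}{10} e_{1} e_{5} + \frac{5}{2} e_{2} e_{3} - \frac{126}{5} e_{3} e_{4} + \frac{63}{4} e_{4} e_{5} - \frac{27}{5} e_{1} e_{2} e_{3} - \frac{27}{8} e_{1} e_{2} e_{5} - \frac{35}{3} e_{1} e_{3} e_{4} + \frac{3}{2} e_{1} e_{3} e_{5} - \frac{5}{3} e_{2} e_{4} e_{5} - \frac{15}{4} e_{3} e_{4} e_{5} + \frac{567}{40} e_{1} e_{2} e_{3} e_{5} - 7 e_{2} e_{3} e_{4} e_{5}
Answer: -\frac{21}{2} e_{2} + 6 e_{4} + \frac{567}{25} e_{1} e_{2} + \frac{25}{9} e_{1} e_{4} + \frac{63}{10} e_{1} e_{5} + \frac{5}{2} e_{2} e_{3} - \frac{126}{5} e_{3} e_{4} + \frac{63}{4} e_{4} e_{5} - \frac{27}{5} e_{1} e_{2} e_{3} - \frac{27}{8} e_{1} e_{2} e_{5} - \frac{35}{3} e_{1} e_{3} e_{4} + \frac{3}{2} e_{1} e_{3} e_{5} - \frac{5}{3} e_{2} e_{4} e_{5} - \frac{15}{4} e_{3} e_{4} e_{5} + \frac{567}{40} e_{1} e_{2} e_{3} e_{5} - 7 e_{2} e_{3} e_{4} e_{5}


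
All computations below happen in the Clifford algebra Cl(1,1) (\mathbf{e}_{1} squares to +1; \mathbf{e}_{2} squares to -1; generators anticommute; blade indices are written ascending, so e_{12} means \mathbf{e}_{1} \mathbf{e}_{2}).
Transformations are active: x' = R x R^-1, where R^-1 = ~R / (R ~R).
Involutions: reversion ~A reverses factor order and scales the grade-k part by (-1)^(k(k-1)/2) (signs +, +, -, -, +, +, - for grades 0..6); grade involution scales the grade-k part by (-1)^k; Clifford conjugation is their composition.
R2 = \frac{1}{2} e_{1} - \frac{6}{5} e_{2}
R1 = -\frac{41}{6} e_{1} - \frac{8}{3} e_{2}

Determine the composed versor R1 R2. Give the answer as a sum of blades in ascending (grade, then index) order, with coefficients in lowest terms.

Distribute over the terms of R1 (each basis-blade product reordered to ascending indices, repeated generators contracted through their squares):
(-\frac{41}{6} e_{1}) R2 = -\frac{41}{12} + \frac{41}{5} e_{12}
(-\frac{8}{3} e_{2}) R2 = -\frac{16}{5} + \frac{4}{3} e_{12}
Summing the partial products and collecting blades:
Answer: -\frac{397}{60} + \frac{143}{15} e_{12}


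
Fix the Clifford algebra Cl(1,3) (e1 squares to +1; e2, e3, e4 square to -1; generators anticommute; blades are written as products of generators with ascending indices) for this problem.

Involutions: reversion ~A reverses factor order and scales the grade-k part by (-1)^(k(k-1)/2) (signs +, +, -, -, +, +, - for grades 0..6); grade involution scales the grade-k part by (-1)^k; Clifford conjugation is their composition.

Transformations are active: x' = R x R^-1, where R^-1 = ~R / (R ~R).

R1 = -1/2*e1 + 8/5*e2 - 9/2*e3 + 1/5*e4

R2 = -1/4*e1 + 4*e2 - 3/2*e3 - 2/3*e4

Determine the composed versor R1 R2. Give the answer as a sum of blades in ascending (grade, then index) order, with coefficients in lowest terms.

Distribute over the terms of R1 (each basis-blade product reordered to ascending indices, repeated generators contracted through their squares):
(-1/2*e1) R2 = 1/8 - 2*e1 e2 + 3/4*e1 e3 + 1/3*e1 e4
(8/5*e2) R2 = -32/5 + 2/5*e1 e2 - 12/5*e2 e3 - 16/15*e2 e4
(-9/2*e3) R2 = -27/4 - 9/8*e1 e3 + 18*e2 e3 + 3*e3 e4
(1/5*e4) R2 = 2/15 + 1/20*e1 e4 - 4/5*e2 e4 + 3/10*e3 e4
Summing the partial products and collecting blades:
Answer: -1547/120 - 8/5*e1 e2 - 3/8*e1 e3 + 23/60*e1 e4 + 78/5*e2 e3 - 28/15*e2 e4 + 33/10*e3 e4


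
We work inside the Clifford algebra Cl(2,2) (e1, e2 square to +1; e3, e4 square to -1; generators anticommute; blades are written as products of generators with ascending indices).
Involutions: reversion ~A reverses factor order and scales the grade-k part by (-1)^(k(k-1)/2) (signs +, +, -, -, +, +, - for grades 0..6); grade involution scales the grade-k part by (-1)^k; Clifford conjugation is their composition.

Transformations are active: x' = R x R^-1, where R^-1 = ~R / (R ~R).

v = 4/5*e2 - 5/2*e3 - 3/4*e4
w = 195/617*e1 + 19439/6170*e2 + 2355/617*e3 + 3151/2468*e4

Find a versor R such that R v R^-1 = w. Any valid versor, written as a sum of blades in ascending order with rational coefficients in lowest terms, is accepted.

Take R = v + w = 195/617*e1 + 4875/1234*e2 + 1625/1234*e3 + 325/617*e4. Because q(v) = q(w) = -2469/400, conjugation by R sends v exactly to w.
Answer: 195/617*e1 + 4875/1234*e2 + 1625/1234*e3 + 325/617*e4


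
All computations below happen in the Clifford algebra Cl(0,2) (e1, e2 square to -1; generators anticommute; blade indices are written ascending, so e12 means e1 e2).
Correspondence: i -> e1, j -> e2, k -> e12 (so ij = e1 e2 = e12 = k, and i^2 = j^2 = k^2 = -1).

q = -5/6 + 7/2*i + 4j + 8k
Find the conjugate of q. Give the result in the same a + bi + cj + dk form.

In blades: q = -5/6 + 7/2*e1 + 4*e2 + 8*e12.
Conjugation here is Clifford conjugation: the scalar is fixed and the grade-1 and grade-2 blades all flip sign, giving -5/6 - 7/2*e1 - 4*e2 - 8*e12; translating back:
Answer: -5/6 - 7/2*i - 4j - 8k


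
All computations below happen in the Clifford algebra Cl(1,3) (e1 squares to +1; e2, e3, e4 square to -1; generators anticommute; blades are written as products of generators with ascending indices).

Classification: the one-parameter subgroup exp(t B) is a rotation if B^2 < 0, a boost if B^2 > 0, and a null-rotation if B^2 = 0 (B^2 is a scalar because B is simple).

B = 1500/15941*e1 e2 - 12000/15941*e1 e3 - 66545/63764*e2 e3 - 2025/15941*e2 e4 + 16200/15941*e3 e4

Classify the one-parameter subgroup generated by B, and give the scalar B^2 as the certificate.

B^2 term by term: the squares give (1500/15941)^2*(e1 e2)^2 + (-12000/15941)^2*(e1 e3)^2 + (-66545/63764)^2*(e2 e3)^2 + (-2025/15941)^2*(e2 e4)^2 + (16200/15941)^2*(e3 e4)^2 = 2250000/254115481*(+1) + 144000000/254115481*(+1) + 4428237025/4065847696*(-1) + 4100625/254115481*(-1) + 262440000/254115481*(-1) = -25/16 (each basis 2-blade squares to minus the product of its generators' squares); cross terms between blades sharing an index anticommute and cancel; the commuting (index-disjoint) pairs give grade-4 terms 2*c*c'*(blade product), which cancel blade by blade — e1 e2 e3 e4: 48600000/254115481 - 48600000/254115481 = 0 — confirming B is simple. So B^2 = -25/16.
Answer: rotation, certificate B^2 = -25/16. The invariant at work: B^2 = -25/16 is unchanged by conjugation, hence its sign classifies the subgroup whatever basis B is written in.


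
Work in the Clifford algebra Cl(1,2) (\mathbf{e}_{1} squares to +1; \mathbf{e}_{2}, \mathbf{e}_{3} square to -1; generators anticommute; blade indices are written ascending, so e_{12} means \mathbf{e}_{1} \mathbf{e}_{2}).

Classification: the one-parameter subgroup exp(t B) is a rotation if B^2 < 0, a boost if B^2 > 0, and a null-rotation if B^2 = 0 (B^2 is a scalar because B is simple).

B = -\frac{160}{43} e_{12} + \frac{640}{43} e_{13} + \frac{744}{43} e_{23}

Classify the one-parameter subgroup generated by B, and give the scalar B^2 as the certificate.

B^2 term by term: the squares give (-\frac{160}{43})^2*(e_{12})^2 + (\frac{640}{43})^2*(e_{13})^2 + (\frac{744}{43})^2*(e_{23})^2 = \frac{25600}{1849}*(+1) + \frac{409600}{1849}*(+1) + \frac{553536}{1849}*(-1) = -64 (each basis 2-blade squares to minus the product of its generators' squares); cross terms between blades sharing an index anticommute and cancel. So B^2 = -64.
Answer: rotation, certificate B^2 = -64. Certificate logic: -64 is a conjugation-invariant scalar, so its sign fixes rotation versus boost versus null-rotation outright.


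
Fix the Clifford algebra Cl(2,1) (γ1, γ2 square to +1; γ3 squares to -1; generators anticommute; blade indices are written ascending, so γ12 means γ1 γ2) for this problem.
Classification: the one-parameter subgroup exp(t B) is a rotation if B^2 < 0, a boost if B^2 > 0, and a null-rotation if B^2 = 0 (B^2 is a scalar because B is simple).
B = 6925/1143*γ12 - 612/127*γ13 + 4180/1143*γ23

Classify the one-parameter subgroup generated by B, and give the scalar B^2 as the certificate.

B^2 term by term: the squares give (6925/1143)^2*(γ12)^2 + (-612/127)^2*(γ13)^2 + (4180/1143)^2*(γ23)^2 = 47955625/1306449*(-1) + 374544/16129*(+1) + 17472400/1306449*(+1) = -1/9 (each basis 2-blade squares to minus the product of its generators' squares); cross terms between blades sharing an index anticommute and cancel. So B^2 = -1/9.
Answer: rotation, certificate B^2 = -1/9. The scalar -1/9 is the complete invariant here: its sign names the subgroup type.


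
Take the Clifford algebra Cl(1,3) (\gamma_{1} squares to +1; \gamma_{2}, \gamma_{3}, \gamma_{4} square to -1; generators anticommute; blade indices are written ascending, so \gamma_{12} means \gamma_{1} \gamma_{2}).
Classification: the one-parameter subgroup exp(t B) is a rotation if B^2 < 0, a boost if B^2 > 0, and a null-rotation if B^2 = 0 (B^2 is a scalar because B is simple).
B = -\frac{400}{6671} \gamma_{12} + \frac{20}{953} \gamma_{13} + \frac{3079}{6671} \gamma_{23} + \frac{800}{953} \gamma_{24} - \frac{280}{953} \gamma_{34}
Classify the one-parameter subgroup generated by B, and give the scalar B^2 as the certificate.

B^2 term by term: the squares give (-\frac{400}{6671})^2*(\gamma_{12})^2 + (\frac{20}{953})^2*(\gamma_{13})^2 + (\frac{3079}{6671})^2*(\gamma_{23})^2 + (\frac{800}{953})^2*(\gamma_{24})^2 + (-\frac{280}{953})^2*(\gamma_{34})^2 = \frac{160000}{44502241}*(+1) + \frac{400}{908209}*(+1) + \frac{9480241}{44502241}*(-1) + \frac{640000}{908209}*(-1) + \frac{78400}{908209}*(-1) = -1 (each basis 2-blade squares to minus the product of its generators' squares); cross terms between blades sharing an index anticommute and cancel; the commuting (index-disjoint) pairs give grade-4 terms 2*c*c'*(blade product), which cancel blade by blade — \gamma_{1234}: \frac{32000}{908209} - \frac{32000}{908209} = 0 — confirming B is simple. So B^2 = -1.
Answer: rotation, certificate B^2 = -1. The invariant at work: B^2 = -1 is unchanged by conjugation, hence its sign classifies the subgroup whatever basis B is written in.


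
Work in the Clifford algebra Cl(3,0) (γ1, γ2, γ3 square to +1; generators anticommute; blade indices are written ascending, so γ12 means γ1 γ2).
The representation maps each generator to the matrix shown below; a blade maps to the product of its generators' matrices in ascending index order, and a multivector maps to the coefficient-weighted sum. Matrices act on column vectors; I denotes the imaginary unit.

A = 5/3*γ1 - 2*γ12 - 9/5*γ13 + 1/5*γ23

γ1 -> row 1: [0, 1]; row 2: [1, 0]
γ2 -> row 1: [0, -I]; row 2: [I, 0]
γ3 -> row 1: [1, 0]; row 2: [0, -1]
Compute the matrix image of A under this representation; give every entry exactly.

Bivector images (products of the table entries): rho(γ12) = rho(γ1)rho(γ2) = row 1: [I, 0]; row 2: [0, -I]; rho(γ13) = rho(γ1)rho(γ3) = row 1: [0, -1]; row 2: [1, 0]; rho(γ23) = rho(γ2)rho(γ3) = row 1: [0, I]; row 2: [I, 0].
M = (5/3)*rho(γ1) + (-2)*rho(γ12) + (-9/5)*rho(γ13) + (1/5)*rho(γ23), summed entrywise:
Answer: row 1: [-2*I, 52/15 + I/5]; row 2: [-2/15 + I/5, 2*I]


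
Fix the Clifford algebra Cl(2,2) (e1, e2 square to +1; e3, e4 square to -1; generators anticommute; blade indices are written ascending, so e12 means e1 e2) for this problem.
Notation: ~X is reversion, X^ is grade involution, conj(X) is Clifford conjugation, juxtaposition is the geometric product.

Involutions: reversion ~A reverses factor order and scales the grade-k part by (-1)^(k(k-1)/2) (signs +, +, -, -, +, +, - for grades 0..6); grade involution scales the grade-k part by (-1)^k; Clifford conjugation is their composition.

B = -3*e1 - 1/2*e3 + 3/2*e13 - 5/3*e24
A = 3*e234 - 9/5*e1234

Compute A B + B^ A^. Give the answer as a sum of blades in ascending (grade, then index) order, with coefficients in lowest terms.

first term: 5*e3 - 3*e13 + 6/5*e24 - 18/5*e124 - 27/5*e234 + 9*e1234
second term: -5*e3 - 3*e13 + 6/5*e24 - 18/5*e124 - 27/5*e234 - 9*e1234
Answer: -6*e13 + 12/5*e24 - 36/5*e124 - 54/5*e234


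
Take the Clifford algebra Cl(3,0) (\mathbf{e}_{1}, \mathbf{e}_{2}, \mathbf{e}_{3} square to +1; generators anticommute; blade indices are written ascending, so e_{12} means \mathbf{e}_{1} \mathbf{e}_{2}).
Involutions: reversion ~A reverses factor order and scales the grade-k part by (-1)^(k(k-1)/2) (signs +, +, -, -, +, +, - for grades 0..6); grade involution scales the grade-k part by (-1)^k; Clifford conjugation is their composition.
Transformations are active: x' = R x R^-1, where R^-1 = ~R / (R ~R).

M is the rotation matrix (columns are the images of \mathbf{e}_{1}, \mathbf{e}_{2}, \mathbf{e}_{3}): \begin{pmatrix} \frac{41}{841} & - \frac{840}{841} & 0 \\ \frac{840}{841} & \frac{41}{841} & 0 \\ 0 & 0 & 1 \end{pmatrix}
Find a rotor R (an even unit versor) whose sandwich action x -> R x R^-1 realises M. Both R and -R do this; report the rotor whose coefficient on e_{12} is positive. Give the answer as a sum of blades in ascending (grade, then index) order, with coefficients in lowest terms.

Method: write R = a + b12*e_{12} + b13*e_{13} + b23*e_{23} with a^2 + b12^2 + b13^2 + b23^2 = 1 (so R^-1 = ~R). Expanding the columns R e_j ~R gives tr M = 4a^2 - 1 and, from the antisymmetric part, M21 - M12 = -4a*b12, M13 - M31 = 4a*b13, M32 - M23 = -4a*b23.
Here tr M = \frac{923}{841}, so a^2 = (1 + tr M)/4 = \frac{441}{841} and a = ±\frac{21}{29}. Taking a = \frac{21}{29}: M21 - M12 = \frac{1680}{841}, M13 - M31 = 0, M32 - M23 = 0, giving b12 = -\frac{20}{29}, b13 = 0, b23 = 0, i.e. R = \frac{21}{29} - \frac{20}{29} e_{12}.
Its e_{12} coefficient is negative, so report the other preimage -R.
Answer: -\frac{21}{29} + \frac{20}{29} e_{12}. Sheet selection: the two-to-one cover makes ±R indistinguishable at the matrix level (trace \frac{923}{841}), so uniqueness comes from the required sign on e_{12}.


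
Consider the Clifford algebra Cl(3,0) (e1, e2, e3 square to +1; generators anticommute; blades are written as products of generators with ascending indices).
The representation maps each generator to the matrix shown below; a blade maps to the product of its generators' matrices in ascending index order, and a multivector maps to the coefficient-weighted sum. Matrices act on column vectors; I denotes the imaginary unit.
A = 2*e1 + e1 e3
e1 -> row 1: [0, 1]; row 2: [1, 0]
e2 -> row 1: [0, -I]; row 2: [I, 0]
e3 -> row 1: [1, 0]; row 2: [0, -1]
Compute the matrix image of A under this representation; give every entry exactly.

Bivector images (products of the table entries): rho(e1 e3) = rho(e1)rho(e3) = row 1: [0, -1]; row 2: [1, 0].
M = (2)*rho(e1) + (1)*rho(e1 e3), summed entrywise:
Answer: row 1: [0, 1]; row 2: [3, 0]


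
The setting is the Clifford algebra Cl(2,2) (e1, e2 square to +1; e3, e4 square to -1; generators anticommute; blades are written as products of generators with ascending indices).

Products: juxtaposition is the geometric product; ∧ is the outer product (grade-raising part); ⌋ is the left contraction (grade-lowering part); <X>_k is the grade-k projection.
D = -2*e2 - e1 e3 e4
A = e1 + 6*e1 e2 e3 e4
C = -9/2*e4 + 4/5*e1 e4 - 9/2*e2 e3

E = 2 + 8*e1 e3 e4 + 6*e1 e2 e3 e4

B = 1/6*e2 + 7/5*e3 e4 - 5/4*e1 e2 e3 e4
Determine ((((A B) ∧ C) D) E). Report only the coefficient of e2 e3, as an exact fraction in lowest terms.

step 1: -15/2 - 247/30*e1 e2 + 12/5*e1 e3 e4 - 5/4*e2 e3 e4
step 2: 135/4*e4 - 6*e1 e4 + 135/4*e2 e3 + 741/20*e1 e2 e4
step 3: 123/2*e3 + 135/4*e1 e3 + 741/10*e1 e4 - 741/20*e2 e3 + 135/2*e2 e4 + 87/4*e1 e2 e4
step 4: -6003/10*e3 + 270*e4 - 675/2*e1 e3 + 4179/10*e1 e4 + 1089/2*e2 e3 - 135/2*e2 e4 + 540*e1 e2 e3 - 291/10*e1 e2 e4
Answer: 1089/2


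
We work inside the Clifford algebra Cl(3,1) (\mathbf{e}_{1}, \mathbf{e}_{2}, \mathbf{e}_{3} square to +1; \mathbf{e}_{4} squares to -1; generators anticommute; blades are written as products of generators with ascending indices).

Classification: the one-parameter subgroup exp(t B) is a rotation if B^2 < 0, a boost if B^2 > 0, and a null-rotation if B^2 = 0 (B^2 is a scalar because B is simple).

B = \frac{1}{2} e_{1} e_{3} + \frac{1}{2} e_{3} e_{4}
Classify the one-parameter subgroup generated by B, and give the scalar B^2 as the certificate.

B^2 term by term: the squares give (\frac{1}{2})^2*(e_{1} e_{3})^2 + (\frac{1}{2})^2*(e_{3} e_{4})^2 = \frac{1}{4}*(-1) + \frac{1}{4}*(+1) = 0 (each basis 2-blade squares to minus the product of its generators' squares); cross terms between blades sharing an index anticommute and cancel. So B^2 = 0.
Answer: null-rotation, certificate B^2 = 0. Certificate logic: 0 is a conjugation-invariant scalar, so its sign fixes rotation versus boost versus null-rotation outright.


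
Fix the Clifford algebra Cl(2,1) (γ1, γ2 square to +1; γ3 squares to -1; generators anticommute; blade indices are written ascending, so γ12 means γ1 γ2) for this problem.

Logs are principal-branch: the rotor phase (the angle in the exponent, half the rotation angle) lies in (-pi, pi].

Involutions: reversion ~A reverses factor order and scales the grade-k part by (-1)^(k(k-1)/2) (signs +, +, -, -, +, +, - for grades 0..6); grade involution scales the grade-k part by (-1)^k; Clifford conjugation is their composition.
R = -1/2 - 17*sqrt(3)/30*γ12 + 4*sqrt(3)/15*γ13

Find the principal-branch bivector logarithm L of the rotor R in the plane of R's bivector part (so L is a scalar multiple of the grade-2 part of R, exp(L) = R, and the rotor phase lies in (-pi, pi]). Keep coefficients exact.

The scalar part of R is -1/2, and that scalar determines the rotor phase on the principal branch; recovering the unit plane as bivector-part over sine of the phase gives L = phase * plane.
Concretely: cos(phase) = -1/2 gives phase = ±2*pi/3, and since phase/sin(phase) is even the sign is immaterial: L = (phase/sin(phase)) * <R>_2 = (4*sqrt(3)*pi/9) * <R>_2.
Answer: -34*pi/45*γ12 + 16*pi/45*γ13


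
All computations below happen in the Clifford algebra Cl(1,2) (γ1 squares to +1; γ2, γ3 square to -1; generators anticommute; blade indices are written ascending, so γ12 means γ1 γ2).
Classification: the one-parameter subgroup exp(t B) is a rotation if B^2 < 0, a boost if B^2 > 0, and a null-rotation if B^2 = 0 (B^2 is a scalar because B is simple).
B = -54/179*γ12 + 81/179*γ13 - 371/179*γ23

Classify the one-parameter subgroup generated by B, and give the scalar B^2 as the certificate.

B^2 term by term: the squares give (-54/179)^2*(γ12)^2 + (81/179)^2*(γ13)^2 + (-371/179)^2*(γ23)^2 = 2916/32041*(+1) + 6561/32041*(+1) + 137641/32041*(-1) = -4 (each basis 2-blade squares to minus the product of its generators' squares); cross terms between blades sharing an index anticommute and cancel. So B^2 = -4.
Answer: rotation, certificate B^2 = -4. The scalar -4 is the complete invariant here: its sign names the subgroup type.


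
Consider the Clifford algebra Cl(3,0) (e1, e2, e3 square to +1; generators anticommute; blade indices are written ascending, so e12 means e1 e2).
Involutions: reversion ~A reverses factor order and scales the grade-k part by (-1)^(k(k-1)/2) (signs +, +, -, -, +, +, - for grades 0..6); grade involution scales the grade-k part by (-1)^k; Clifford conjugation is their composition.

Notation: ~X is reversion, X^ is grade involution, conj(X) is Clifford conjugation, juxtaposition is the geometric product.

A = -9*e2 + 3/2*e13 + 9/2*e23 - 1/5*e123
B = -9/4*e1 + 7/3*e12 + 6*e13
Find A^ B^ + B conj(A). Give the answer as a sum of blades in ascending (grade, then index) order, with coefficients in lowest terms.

first term: -9 - 21*e1 + 6/5*e2 - 461/120*e3 + 27/4*e12 - 21/2*e13 + 79/20*e23 - 351/8*e123
second term: 9 + 21*e1 - 6/5*e2 + 461/120*e3 + 27/4*e12 - 21/2*e13 + 79/20*e23 - 351/8*e123
Answer: 27/2*e12 - 21*e13 + 79/10*e23 - 351/4*e123


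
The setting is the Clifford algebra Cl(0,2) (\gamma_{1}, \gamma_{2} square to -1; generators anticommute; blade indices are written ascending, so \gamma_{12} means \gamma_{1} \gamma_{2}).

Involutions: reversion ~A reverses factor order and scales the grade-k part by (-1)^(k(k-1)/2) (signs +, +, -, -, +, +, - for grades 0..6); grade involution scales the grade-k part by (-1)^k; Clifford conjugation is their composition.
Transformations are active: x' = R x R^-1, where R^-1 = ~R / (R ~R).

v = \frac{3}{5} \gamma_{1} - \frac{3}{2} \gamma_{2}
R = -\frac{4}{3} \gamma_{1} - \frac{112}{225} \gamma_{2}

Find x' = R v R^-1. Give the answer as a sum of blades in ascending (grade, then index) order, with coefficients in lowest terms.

~R = -\frac{4}{3} \gamma_{1} - \frac{112}{225} \gamma_{2}, and R ~R = -\frac{102544}{50625}, so R^-1 = ~R / (-\frac{102544}{50625}).
R v = \frac{4}{75} + \frac{862}{375} \gamma_{12}
Answer: -\frac{16977}{32045} \gamma_{1} + \frac{19563}{12818} \gamma_{2}


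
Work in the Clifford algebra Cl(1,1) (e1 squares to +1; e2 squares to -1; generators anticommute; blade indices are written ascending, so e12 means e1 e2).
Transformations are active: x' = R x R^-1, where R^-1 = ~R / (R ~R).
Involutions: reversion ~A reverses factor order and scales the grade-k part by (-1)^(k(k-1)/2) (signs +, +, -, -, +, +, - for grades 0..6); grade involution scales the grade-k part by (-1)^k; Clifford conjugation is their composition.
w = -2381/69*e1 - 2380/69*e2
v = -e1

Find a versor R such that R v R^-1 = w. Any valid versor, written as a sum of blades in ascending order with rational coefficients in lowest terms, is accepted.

Since q(v) = q(w) = 1, the sum R = v + w = -2450/69*e1 - 2380/69*e2 does the job whenever invertible.
Answer: -2450/69*e1 - 2380/69*e2


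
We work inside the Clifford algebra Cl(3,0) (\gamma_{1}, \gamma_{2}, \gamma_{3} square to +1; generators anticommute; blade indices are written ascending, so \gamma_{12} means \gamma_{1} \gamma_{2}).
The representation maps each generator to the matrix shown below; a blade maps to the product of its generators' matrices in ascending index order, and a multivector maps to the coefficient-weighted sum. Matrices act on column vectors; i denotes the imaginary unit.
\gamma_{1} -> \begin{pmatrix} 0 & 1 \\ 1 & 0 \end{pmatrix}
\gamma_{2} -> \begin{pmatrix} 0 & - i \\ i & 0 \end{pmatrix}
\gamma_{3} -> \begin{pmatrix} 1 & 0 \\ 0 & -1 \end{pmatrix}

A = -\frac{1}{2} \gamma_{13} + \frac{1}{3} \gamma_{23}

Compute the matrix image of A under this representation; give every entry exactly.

Bivector images (products of the table entries): rho(\gamma_{13}) = rho(\gamma_{1})rho(\gamma_{3}) = \begin{pmatrix} 0 & -1 \\ 1 & 0 \end{pmatrix}; rho(\gamma_{23}) = rho(\gamma_{2})rho(\gamma_{3}) = \begin{pmatrix} 0 & i \\ i & 0 \end{pmatrix}.
M = (-\frac{1}{2})*rho(\gamma_{13}) + (\frac{1}{3})*rho(\gamma_{23}), summed entrywise:
Answer: \begin{pmatrix} 0 & \frac{1}{2} + \frac{i}{3} \\ - \frac{1}{2} + \frac{i}{3} & 0 \end{pmatrix}


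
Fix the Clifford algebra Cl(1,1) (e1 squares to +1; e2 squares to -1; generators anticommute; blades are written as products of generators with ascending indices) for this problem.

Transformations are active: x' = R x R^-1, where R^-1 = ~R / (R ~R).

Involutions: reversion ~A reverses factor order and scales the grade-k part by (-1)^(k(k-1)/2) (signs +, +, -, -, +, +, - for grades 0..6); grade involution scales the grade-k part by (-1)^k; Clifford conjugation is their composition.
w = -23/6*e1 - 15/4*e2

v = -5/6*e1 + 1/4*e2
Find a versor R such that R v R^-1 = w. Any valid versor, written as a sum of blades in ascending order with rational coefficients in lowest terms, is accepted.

Here q(v) = q(w) = 91/144; the classical choice R = v + w = -14/3*e1 - 7/2*e2 then realises v -> w under the sandwich.
Answer: -14/3*e1 - 7/2*e2


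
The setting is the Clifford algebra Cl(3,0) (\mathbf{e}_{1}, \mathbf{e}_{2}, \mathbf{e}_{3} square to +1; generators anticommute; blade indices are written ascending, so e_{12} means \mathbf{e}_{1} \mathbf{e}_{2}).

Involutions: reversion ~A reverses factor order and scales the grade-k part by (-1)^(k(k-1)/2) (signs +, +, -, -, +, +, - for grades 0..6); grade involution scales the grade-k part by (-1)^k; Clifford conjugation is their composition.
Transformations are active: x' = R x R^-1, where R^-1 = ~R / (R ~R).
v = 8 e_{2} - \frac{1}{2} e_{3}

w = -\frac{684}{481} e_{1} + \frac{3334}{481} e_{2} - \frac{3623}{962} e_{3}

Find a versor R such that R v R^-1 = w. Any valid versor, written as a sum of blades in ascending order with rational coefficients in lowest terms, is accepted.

A norm check does it: q(v) = q(w) = \frac{257}{4}, hence R = v + w = -\frac{684}{481} e_{1} + \frac{7182}{481} e_{2} - \frac{2052}{481} e_{3} realises the map — parallel part kept, (v - w)/2 negated, v carried to w.
Answer: -\frac{684}{481} e_{1} + \frac{7182}{481} e_{2} - \frac{2052}{481} e_{3}


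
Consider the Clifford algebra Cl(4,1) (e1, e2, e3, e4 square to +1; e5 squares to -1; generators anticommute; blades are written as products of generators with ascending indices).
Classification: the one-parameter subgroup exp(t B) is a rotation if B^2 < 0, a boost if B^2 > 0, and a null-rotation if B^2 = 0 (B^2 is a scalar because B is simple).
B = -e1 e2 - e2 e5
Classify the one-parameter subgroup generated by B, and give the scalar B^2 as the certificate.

B^2 term by term: the squares give (-1)^2*(e1 e2)^2 + (-1)^2*(e2 e5)^2 = 1*(-1) + 1*(+1) = 0 (each basis 2-blade squares to minus the product of its generators' squares); cross terms between blades sharing an index anticommute and cancel. So B^2 = 0.
Answer: null-rotation, certificate B^2 = 0. Why this suffices: the scalar 0 survives any versor conjugation, so its sign alone determines the class however B is presented.


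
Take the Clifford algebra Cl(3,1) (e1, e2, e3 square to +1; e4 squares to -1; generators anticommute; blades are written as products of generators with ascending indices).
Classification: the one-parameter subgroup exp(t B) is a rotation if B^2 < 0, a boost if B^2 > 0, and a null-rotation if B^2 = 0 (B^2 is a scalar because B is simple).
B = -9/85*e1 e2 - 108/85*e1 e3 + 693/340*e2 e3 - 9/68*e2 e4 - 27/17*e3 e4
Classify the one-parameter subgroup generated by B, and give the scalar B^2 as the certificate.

B^2 term by term: the squares give (-9/85)^2*(e1 e2)^2 + (-108/85)^2*(e1 e3)^2 + (693/340)^2*(e2 e3)^2 + (-9/68)^2*(e2 e4)^2 + (-27/17)^2*(e3 e4)^2 = 81/7225*(-1) + 11664/7225*(-1) + 480249/115600*(-1) + 81/4624*(+1) + 729/289*(+1) = -81/25 (each basis 2-blade squares to minus the product of its generators' squares); cross terms between blades sharing an index anticommute and cancel; the commuting (index-disjoint) pairs give grade-4 terms 2*c*c'*(blade product), which cancel blade by blade — e1 e2 e3 e4: 486/1445 - 486/1445 = 0 — confirming B is simple. So B^2 = -81/25.
Answer: rotation, certificate B^2 = -81/25. Key observation: B^2 = -81/25 is a conjugation invariant, so its sign decides the class regardless of the surface form of B.


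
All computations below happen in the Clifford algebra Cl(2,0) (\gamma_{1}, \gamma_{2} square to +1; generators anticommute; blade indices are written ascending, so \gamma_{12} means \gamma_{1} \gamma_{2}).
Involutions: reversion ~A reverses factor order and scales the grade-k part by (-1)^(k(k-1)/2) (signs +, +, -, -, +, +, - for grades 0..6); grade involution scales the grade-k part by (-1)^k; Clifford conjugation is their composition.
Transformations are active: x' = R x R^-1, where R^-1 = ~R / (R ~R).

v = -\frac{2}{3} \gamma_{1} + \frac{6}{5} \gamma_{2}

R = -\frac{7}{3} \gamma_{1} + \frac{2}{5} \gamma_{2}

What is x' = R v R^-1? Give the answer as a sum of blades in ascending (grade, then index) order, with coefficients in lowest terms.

~R = -\frac{7}{3} \gamma_{1} + \frac{2}{5} \gamma_{2}, and R ~R = \frac{1261}{225}, so R^-1 = ~R / (\frac{1261}{225}).
R v = \frac{458}{225} - \frac{38}{15} \gamma_{12}
Answer: -\frac{3890}{3783} \gamma_{1} - \frac{5734}{6305} \gamma_{2}


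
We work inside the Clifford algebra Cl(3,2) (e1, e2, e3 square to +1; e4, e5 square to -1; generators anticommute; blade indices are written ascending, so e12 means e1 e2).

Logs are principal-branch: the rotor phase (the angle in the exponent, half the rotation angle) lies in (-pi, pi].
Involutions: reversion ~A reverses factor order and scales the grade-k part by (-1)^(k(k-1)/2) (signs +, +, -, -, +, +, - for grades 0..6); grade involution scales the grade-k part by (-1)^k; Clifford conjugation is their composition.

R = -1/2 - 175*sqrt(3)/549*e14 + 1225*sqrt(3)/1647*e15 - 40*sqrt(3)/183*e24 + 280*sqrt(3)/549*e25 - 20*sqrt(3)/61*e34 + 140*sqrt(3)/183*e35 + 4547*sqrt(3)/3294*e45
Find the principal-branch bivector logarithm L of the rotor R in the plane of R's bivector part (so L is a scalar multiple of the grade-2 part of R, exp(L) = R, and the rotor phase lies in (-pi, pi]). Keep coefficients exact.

The scalar part of R is -1/2, which fixes the principal-branch rotor phase; the unit plane is then the bivector part divided by the sine of that phase, and L is that plane scaled by the phase.
Concretely: cos(phase) = -1/2 gives phase = ±2*pi/3, and since phase/sin(phase) is even the sign is immaterial: L = (phase/sin(phase)) * <R>_2 = (4*sqrt(3)*pi/9) * <R>_2.
Answer: -700*pi/1647*e14 + 4900*pi/4941*e15 - 160*pi/549*e24 + 1120*pi/1647*e25 - 80*pi/183*e34 + 560*pi/549*e35 + 9094*pi/4941*e45


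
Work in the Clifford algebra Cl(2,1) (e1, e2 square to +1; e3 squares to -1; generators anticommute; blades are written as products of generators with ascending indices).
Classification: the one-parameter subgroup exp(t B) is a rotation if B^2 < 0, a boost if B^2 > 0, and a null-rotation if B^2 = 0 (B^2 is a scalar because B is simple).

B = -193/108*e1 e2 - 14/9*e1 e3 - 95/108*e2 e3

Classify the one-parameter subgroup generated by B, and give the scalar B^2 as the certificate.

B^2 term by term: the squares give (-193/108)^2*(e1 e2)^2 + (-14/9)^2*(e1 e3)^2 + (-95/108)^2*(e2 e3)^2 = 37249/11664*(-1) + 196/81*(+1) + 9025/11664*(+1) = 0 (each basis 2-blade squares to minus the product of its generators' squares); cross terms between blades sharing an index anticommute and cancel. So B^2 = 0.
Answer: null-rotation, certificate B^2 = 0. B^2 = 0 is basis-independent, so its sign is the whole story.


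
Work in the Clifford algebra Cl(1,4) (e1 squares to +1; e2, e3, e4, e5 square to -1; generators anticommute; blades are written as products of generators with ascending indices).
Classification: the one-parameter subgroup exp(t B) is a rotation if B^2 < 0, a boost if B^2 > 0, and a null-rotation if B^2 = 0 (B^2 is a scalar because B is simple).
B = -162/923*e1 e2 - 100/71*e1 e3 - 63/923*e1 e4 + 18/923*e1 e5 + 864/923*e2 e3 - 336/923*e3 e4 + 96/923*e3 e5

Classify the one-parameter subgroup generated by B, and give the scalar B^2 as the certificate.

B^2 term by term: the squares give (-162/923)^2*(e1 e2)^2 + (-100/71)^2*(e1 e3)^2 + (-63/923)^2*(e1 e4)^2 + (18/923)^2*(e1 e5)^2 + (864/923)^2*(e2 e3)^2 + (-336/923)^2*(e3 e4)^2 + (96/923)^2*(e3 e5)^2 = 26244/851929*(+1) + 10000/5041*(+1) + 3969/851929*(+1) + 324/851929*(+1) + 746496/851929*(-1) + 112896/851929*(-1) + 9216/851929*(-1) = 1 (each basis 2-blade squares to minus the product of its generators' squares); cross terms between blades sharing an index anticommute and cancel; the commuting (index-disjoint) pairs give grade-4 terms 2*c*c'*(blade product), which cancel blade by blade — e1 e2 e3 e4: 108864/851929 - 108864/851929 = 0; e1 e2 e3 e5: -31104/851929 + 31104/851929 = 0; e1 e3 e4 e5: 12096/851929 - 12096/851929 = 0 — confirming B is simple. So B^2 = 1.
Answer: boost, certificate B^2 = 1. Why this suffices: the scalar 1 survives any versor conjugation, so its sign alone determines the class however B is presented.


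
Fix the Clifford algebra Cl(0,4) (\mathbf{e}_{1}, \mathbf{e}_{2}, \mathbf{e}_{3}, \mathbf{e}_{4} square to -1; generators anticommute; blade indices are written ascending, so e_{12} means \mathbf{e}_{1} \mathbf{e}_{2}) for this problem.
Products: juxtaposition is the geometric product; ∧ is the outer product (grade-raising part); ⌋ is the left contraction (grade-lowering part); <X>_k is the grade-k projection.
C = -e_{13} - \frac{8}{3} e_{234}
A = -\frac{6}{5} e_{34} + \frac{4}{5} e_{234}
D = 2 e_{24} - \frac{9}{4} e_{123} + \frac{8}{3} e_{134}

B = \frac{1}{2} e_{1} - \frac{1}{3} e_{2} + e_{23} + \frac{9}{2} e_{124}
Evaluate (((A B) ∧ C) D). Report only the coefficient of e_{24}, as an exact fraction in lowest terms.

step 1: -\frac{4}{5} e_{4} - \frac{18}{5} e_{13} - \frac{6}{5} e_{24} + \frac{4}{15} e_{34} + \frac{27}{5} e_{123} - \frac{3}{5} e_{134} + \frac{2}{5} e_{234} - \frac{2}{5} e_{1234}
step 2: \frac{4}{5} e_{134} - \frac{6}{5} e_{1234}
step 3: \frac{32}{15} + \frac{16}{5} e_{2} - \frac{27}{10} e_{4} - \frac{12}{5} e_{13} + \frac{9}{5} e_{24} - \frac{8}{5} e_{123}
Answer: \frac{9}{5}


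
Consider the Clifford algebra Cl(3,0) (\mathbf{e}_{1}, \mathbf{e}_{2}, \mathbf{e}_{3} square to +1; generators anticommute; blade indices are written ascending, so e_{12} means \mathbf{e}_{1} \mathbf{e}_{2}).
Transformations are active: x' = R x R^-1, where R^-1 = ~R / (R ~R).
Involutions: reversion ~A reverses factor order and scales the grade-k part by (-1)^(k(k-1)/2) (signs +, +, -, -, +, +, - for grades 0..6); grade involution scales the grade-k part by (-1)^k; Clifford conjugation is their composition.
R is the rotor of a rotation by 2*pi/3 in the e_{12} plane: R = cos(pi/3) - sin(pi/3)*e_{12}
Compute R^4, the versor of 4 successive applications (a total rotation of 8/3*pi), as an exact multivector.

The rotor phase is half the rotation angle and phases add under composition, so 4 steps in the e_{12} plane accumulate phase 4*(pi/3) = \frac{4 \pi}{3}: R^4 = cos(\frac{4 \pi}{3}) - sin(\frac{4 \pi}{3})*e_{12}.
cos(\frac{4 \pi}{3}) = - \frac{1}{2} and sin(\frac{4 \pi}{3}) = - \frac{\sqrt{3}}{2}, so R^4 = -\frac{1}{2} + \frac{\sqrt{3}}{2} e_{12}. The net rotation is 2/3*pi (after discarding 1 full turn, each of which contributes a factor -1 to the rotor); the rotor keeps the half-angle phase exactly.
Answer: -\frac{1}{2} + \frac{\sqrt{3}}{2} e_{12}
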